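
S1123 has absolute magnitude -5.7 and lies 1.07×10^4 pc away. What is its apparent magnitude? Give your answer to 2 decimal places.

9.45

m = M + 5 log₁₀(d/10 pc) = -5.7 + 5 log₁₀(1.07×10^4/10)
  = -5.7 + 5 × 3.029 = -5.7 + 15.15 = 9.45.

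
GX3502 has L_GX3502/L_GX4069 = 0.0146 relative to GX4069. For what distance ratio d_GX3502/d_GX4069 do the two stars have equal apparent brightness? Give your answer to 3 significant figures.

0.121

Equal flux requires L_GX3502/d_GX3502² = L_GX4069/d_GX4069², so d_GX3502/d_GX4069 = √(L_GX3502/L_GX4069)
= √(0.0146) = 0.1208.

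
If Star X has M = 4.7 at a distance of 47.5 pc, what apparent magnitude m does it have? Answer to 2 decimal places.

8.08

m = M + 5 log₁₀(d/10 pc) = 4.7 + 5 log₁₀(47.5/10)
  = 4.7 + 5 × 0.677 = 4.7 + 3.38 = 8.08.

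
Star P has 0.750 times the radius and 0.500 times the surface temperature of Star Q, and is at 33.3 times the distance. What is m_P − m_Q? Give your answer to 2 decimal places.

11.25

L_P/L_Q = (0.750)²(0.500)⁴ = 0.03516.
F_P/F_Q = (L_P/L_Q)/(d_P/d_Q)² = 0.03516/1109 = 3.170×10^-5.
m_P − m_Q = −2.5 log₁₀(3.170×10^-5) = 11.25.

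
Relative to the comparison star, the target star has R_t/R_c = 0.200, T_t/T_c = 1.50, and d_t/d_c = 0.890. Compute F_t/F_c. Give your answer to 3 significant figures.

L_t/L_c = (R_t/R_c)²(T_t/T_c)⁴ = (0.200)² × (1.50)⁴ = 0.2025.
F_t/F_c = (L_t/L_c)/(d_t/d_c)² = 0.2025 / (0.890)² = 0.2556.

0.256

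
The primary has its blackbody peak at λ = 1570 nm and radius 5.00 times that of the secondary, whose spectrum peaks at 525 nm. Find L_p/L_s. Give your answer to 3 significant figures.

Wien's law gives T ∝ 1/λ_max, so T_p/T_s = λ_s/λ_p = 525/1570 = 0.3344.
Then L ∝ R²T⁴ gives L_p/L_s = (5.00)² × (0.3344)⁴ = 25.00 × 0.01250 = 0.3126.

0.313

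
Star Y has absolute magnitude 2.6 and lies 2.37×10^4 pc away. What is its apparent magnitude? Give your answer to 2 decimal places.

m = M + 5 log₁₀(d/10 pc) = 2.6 + 5 log₁₀(2.37×10^4/10)
  = 2.6 + 5 × 3.375 = 2.6 + 16.87 = 19.47.

19.47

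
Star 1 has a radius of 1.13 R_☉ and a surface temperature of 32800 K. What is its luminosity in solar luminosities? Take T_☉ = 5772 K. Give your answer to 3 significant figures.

1.33×10^3 solar luminosities

L/L_☉ = (R/R_☉)² (T/T_☉)⁴ = (1.13)² × (32800/5772)⁴
       = 1.277 × (5.683)⁴ = 1.277 × 1043 = 1332.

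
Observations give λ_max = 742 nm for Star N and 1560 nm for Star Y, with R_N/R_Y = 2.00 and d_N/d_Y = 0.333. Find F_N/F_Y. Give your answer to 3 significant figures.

705

Wien's law: T_N/T_Y = λ_Y/λ_N = 1560/742 = 2.102.
L_N/L_Y = (R_N/R_Y)²(T_N/T_Y)⁴ = (2.00)²(2.102)⁴ = 78.15.
F_N/F_Y = (L_N/L_Y)/(d_N/d_Y)² = 78.15/(0.333)² = 704.8.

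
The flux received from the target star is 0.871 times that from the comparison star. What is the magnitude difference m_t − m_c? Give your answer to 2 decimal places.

m_t − m_c = −2.5 log₁₀(F_t/F_c) = −2.5 log₁₀(0.871) = −2.5 × (-0.060) = 0.150.

0.15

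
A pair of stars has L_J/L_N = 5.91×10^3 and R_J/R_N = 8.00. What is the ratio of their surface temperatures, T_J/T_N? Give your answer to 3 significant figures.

L ∝ R²T⁴ gives T ∝ (L/R²)^(1/4), so
T_J/T_N = (5.91×10^3 / 8.00²)^(1/4) = (92.34)^(1/4) = 3.100.

3.10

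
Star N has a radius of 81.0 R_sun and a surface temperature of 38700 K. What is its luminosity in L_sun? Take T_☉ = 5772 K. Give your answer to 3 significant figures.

L/L_☉ = (R/R_☉)² (T/T_☉)⁴ = (81.0)² × (38700/5772)⁴
       = 6561 × (6.705)⁴ = 6561 × 2021 = 1.326×10^7.

1.33×10^7 L_sun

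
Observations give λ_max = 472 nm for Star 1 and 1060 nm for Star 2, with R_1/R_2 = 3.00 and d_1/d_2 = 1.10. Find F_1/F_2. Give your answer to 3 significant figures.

189

Wien's law: T_1/T_2 = λ_2/λ_1 = 1060/472 = 2.246.
L_1/L_2 = (R_1/R_2)²(T_1/T_2)⁴ = (3.00)²(2.246)⁴ = 228.9.
F_1/F_2 = (L_1/L_2)/(d_1/d_2)² = 228.9/(1.10)² = 189.2.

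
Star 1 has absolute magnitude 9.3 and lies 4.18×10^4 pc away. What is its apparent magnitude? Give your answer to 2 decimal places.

27.41

m = M + 5 log₁₀(d/10 pc) = 9.3 + 5 log₁₀(4.18×10^4/10)
  = 9.3 + 5 × 3.621 = 9.3 + 18.11 = 27.41.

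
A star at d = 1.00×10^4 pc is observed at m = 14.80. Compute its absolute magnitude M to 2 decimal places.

-0.20

M = m − 5 log₁₀(d/10 pc) = 14.80 − 5 log₁₀(1.00×10^4/10)
  = 14.80 − 5 × 3.000 = 14.80 − 15.00 = -0.20.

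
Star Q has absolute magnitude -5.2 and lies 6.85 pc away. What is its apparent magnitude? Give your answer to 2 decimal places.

m = M + 5 log₁₀(d/10 pc) = -5.2 + 5 log₁₀(6.85/10)
  = -5.2 + 5 × -0.164 = -5.2 + -0.82 = -6.02.

-6.02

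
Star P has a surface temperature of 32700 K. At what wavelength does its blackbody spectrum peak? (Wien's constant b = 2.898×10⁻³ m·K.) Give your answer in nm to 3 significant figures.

λ_max = b/T = 2.898×10⁻³ / 32700 = 8.86×10^-8 m = 88.62 nm.

88.6 nm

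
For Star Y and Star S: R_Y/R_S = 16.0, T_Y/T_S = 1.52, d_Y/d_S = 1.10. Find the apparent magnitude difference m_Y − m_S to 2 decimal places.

L_Y/L_S = (16.0)²(1.52)⁴ = 1367.
F_Y/F_S = (L_Y/L_S)/(d_Y/d_S)² = 1367/1.210 = 1129.
m_Y − m_S = −2.5 log₁₀(1129) = -7.63.

-7.63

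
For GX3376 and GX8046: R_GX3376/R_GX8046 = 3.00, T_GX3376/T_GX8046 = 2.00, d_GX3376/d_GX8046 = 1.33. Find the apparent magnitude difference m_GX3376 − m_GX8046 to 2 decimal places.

L_GX3376/L_GX8046 = (3.00)²(2.00)⁴ = 144.0.
F_GX3376/F_GX8046 = (L_GX3376/L_GX8046)/(d_GX3376/d_GX8046)² = 144.0/1.769 = 81.41.
m_GX3376 − m_GX8046 = −2.5 log₁₀(81.41) = -4.78.

-4.78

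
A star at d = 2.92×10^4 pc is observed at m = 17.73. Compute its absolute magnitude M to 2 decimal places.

0.40

M = m − 5 log₁₀(d/10 pc) = 17.73 − 5 log₁₀(2.92×10^4/10)
  = 17.73 − 5 × 3.465 = 17.73 − 17.33 = 0.40.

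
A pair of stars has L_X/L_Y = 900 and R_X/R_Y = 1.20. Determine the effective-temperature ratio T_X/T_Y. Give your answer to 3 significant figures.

L ∝ R²T⁴ gives T ∝ (L/R²)^(1/4), so
T_X/T_Y = (900 / 1.20²)^(1/4) = (625.0)^(1/4) = 5.000.

5.00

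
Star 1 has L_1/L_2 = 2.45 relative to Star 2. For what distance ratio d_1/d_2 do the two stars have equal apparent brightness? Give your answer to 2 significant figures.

Equal flux requires L_1/d_1² = L_2/d_2², so d_1/d_2 = √(L_1/L_2)
= √(2.45) = 1.565.

1.6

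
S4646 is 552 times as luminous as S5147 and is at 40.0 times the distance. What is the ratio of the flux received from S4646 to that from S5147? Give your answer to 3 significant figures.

0.345

F = L/(4πd²), so F_S4646/F_S5147 = (L_S4646/L_S5147) / (d_S4646/d_S5147)²
= 552 / (40.0)² = 552 / 1600 = 0.3450.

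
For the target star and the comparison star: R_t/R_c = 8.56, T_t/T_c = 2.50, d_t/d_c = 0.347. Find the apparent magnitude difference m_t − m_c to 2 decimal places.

L_t/L_c = (8.56)²(2.50)⁴ = 2862.
F_t/F_c = (L_t/L_c)/(d_t/d_c)² = 2862/0.1204 = 2.377×10^4.
m_t − m_c = −2.5 log₁₀(2.377×10^4) = -10.94.

-10.94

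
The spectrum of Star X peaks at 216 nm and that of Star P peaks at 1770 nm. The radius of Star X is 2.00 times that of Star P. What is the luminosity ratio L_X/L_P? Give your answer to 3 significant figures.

1.80×10^4

Wien's law gives T ∝ 1/λ_max, so T_X/T_P = λ_P/λ_X = 1770/216 = 8.194.
Then L ∝ R²T⁴ gives L_X/L_P = (2.00)² × (8.194)⁴ = 4.000 × 4509 = 1.804×10^4.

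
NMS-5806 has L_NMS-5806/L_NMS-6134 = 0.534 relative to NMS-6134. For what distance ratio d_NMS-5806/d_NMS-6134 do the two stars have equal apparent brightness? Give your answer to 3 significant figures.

Equal flux requires L_NMS-5806/d_NMS-5806² = L_NMS-6134/d_NMS-6134², so d_NMS-5806/d_NMS-6134 = √(L_NMS-5806/L_NMS-6134)
= √(0.534) = 0.7308.

0.731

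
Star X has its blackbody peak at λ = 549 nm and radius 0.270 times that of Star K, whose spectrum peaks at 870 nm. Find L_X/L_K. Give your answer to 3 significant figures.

Wien's law gives T ∝ 1/λ_max, so T_X/T_K = λ_K/λ_X = 870/549 = 1.585.
Then L ∝ R²T⁴ gives L_X/L_K = (0.270)² × (1.585)⁴ = 0.07290 × 6.306 = 0.4597.

0.460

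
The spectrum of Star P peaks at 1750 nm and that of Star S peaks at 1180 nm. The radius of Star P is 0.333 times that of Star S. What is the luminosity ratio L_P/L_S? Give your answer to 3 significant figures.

0.0229

Wien's law gives T ∝ 1/λ_max, so T_P/T_S = λ_S/λ_P = 1180/1750 = 0.6743.
Then L ∝ R²T⁴ gives L_P/L_S = (0.333)² × (0.6743)⁴ = 0.1109 × 0.2067 = 0.02292.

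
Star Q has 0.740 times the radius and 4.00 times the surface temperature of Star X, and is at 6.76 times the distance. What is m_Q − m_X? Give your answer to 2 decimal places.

-1.22

L_Q/L_X = (0.740)²(4.00)⁴ = 140.2.
F_Q/F_X = (L_Q/L_X)/(d_Q/d_X)² = 140.2/45.70 = 3.068.
m_Q − m_X = −2.5 log₁₀(3.068) = -1.22.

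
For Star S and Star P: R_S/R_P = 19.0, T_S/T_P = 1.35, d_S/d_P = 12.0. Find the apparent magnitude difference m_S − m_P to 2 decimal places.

-2.30

L_S/L_P = (19.0)²(1.35)⁴ = 1199.
F_S/F_P = (L_S/L_P)/(d_S/d_P)² = 1199/144.0 = 8.327.
m_S − m_P = −2.5 log₁₀(8.327) = -2.30.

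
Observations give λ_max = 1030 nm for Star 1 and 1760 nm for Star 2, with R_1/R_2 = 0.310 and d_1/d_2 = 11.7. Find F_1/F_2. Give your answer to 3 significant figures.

Wien's law: T_1/T_2 = λ_2/λ_1 = 1760/1030 = 1.709.
L_1/L_2 = (R_1/R_2)²(T_1/T_2)⁴ = (0.310)²(1.709)⁴ = 0.8193.
F_1/F_2 = (L_1/L_2)/(d_1/d_2)² = 0.8193/(11.7)² = 0.005985.

0.00598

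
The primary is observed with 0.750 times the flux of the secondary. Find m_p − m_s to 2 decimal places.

m_p − m_s = −2.5 log₁₀(F_p/F_s) = −2.5 log₁₀(0.750) = −2.5 × (-0.125) = 0.312.

0.31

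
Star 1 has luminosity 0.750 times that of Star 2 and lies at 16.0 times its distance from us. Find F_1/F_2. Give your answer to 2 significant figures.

F = L/(4πd²), so F_1/F_2 = (L_1/L_2) / (d_1/d_2)²
= 0.750 / (16.0)² = 0.750 / 256.0 = 0.002930.

0.0029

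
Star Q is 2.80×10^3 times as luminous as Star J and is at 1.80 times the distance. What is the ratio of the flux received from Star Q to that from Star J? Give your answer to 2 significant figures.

8.6×10^2

F = L/(4πd²), so F_Q/F_J = (L_Q/L_J) / (d_Q/d_J)²
= 2.80×10^3 / (1.80)² = 2.80×10^3 / 3.240 = 864.2.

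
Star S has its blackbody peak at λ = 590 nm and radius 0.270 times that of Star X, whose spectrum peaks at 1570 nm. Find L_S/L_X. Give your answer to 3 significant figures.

3.66

Wien's law gives T ∝ 1/λ_max, so T_S/T_X = λ_X/λ_S = 1570/590 = 2.661.
Then L ∝ R²T⁴ gives L_S/L_X = (0.270)² × (2.661)⁴ = 0.07290 × 50.14 = 3.655.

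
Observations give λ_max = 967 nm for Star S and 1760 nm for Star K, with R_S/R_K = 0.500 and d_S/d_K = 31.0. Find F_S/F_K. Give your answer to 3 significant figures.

0.00285

Wien's law: T_S/T_K = λ_K/λ_S = 1760/967 = 1.820.
L_S/L_K = (R_S/R_K)²(T_S/T_K)⁴ = (0.500)²(1.820)⁴ = 2.743.
F_S/F_K = (L_S/L_K)/(d_S/d_K)² = 2.743/(31.0)² = 0.002855.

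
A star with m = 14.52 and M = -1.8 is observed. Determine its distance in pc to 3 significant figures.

1.84×10^4 pc

m − M = 5 log₁₀(d/10 pc)
14.52 − (-1.8) = 16.32 = 5 log₁₀(d/10)
d = 10 × 10^(16.32/5) = 10 × 10^3.264 = 1.837×10^4 pc.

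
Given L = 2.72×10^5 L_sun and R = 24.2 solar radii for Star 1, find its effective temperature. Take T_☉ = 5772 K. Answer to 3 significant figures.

2.68×10^4 K

T/T_☉ = (L/L_☉)^(1/4) / (R/R_☉)^(1/2)
T = 5772 × (2.72×10^5)^(1/4) / √(24.2) = 5772 × 22.84 / 4.919 = 2.680×10^4 K.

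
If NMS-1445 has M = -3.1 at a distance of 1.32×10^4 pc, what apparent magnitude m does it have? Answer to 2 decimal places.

12.50

m = M + 5 log₁₀(d/10 pc) = -3.1 + 5 log₁₀(1.32×10^4/10)
  = -3.1 + 5 × 3.121 = -3.1 + 15.60 = 12.50.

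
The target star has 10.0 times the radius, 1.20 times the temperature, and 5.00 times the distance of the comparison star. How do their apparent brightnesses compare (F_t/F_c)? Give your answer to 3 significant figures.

8.29

L_t/L_c = (R_t/R_c)²(T_t/T_c)⁴ = (10.0)² × (1.20)⁴ = 207.4.
F_t/F_c = (L_t/L_c)/(d_t/d_c)² = 207.4 / (5.00)² = 8.294.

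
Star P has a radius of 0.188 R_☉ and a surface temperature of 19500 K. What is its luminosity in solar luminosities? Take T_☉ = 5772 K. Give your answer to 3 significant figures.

L/L_☉ = (R/R_☉)² (T/T_☉)⁴ = (0.188)² × (19500/5772)⁴
       = 0.03534 × (3.378)⁴ = 0.03534 × 130.3 = 4.604.

4.60 solar luminosities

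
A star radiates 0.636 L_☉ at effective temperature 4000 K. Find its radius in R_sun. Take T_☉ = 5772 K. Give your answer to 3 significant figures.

1.66 R_sun

R/R_☉ = √(L/L_☉) / (T/T_☉)² = √(0.636) / (0.6930)²
       = 0.7975 / 0.4802 = 1.661.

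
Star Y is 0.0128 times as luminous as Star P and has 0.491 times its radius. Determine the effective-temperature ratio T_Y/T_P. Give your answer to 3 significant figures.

L ∝ R²T⁴ gives T ∝ (L/R²)^(1/4), so
T_Y/T_P = (0.0128 / 0.491²)^(1/4) = (0.05309)^(1/4) = 0.4800.

0.480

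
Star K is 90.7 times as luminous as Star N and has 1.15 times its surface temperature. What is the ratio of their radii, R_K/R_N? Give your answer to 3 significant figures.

L ∝ R²T⁴ gives R ∝ √L / T², so
R_K/R_N = √(90.7) / (1.15)² = 9.524 / 1.322 = 7.201.

7.20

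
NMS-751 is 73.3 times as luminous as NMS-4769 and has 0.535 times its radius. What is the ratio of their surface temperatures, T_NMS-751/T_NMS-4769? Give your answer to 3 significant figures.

L ∝ R²T⁴ gives T ∝ (L/R²)^(1/4), so
T_NMS-751/T_NMS-4769 = (73.3 / 0.535²)^(1/4) = (256.1)^(1/4) = 4.000.

4.00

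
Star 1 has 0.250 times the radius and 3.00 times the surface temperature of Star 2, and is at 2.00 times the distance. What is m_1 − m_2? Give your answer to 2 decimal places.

L_1/L_2 = (0.250)²(3.00)⁴ = 5.062.
F_1/F_2 = (L_1/L_2)/(d_1/d_2)² = 5.062/4.000 = 1.266.
m_1 − m_2 = −2.5 log₁₀(1.266) = -0.26.

-0.26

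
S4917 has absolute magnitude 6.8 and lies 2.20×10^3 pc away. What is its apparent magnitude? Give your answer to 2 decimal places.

m = M + 5 log₁₀(d/10 pc) = 6.8 + 5 log₁₀(2.20×10^3/10)
  = 6.8 + 5 × 2.342 = 6.8 + 11.71 = 18.51.

18.51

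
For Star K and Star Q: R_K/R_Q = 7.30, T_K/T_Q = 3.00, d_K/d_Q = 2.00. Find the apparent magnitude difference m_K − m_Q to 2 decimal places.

L_K/L_Q = (7.30)²(3.00)⁴ = 4316.
F_K/F_Q = (L_K/L_Q)/(d_K/d_Q)² = 4316/4.000 = 1079.
m_K − m_Q = −2.5 log₁₀(1079) = -7.58.

-7.58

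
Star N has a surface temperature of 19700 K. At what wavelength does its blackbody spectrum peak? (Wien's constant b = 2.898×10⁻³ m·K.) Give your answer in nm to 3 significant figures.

147 nm

λ_max = b/T = 2.898×10⁻³ / 19700 = 1.47×10^-7 m = 147.1 nm.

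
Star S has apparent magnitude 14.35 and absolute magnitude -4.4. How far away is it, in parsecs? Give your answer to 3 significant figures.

m − M = 5 log₁₀(d/10 pc)
14.35 − (-4.4) = 18.75 = 5 log₁₀(d/10)
d = 10 × 10^(18.75/5) = 10 × 10^3.750 = 5.623×10^4 pc.

5.62×10^4 pc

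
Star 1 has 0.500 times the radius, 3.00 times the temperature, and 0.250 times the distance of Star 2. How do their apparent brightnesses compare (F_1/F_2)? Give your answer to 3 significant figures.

324

L_1/L_2 = (R_1/R_2)²(T_1/T_2)⁴ = (0.500)² × (3.00)⁴ = 20.25.
F_1/F_2 = (L_1/L_2)/(d_1/d_2)² = 20.25 / (0.250)² = 324.0.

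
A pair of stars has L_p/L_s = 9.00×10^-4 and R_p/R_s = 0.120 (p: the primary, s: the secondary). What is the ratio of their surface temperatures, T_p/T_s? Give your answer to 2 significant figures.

L ∝ R²T⁴ gives T ∝ (L/R²)^(1/4), so
T_p/T_s = (9.00×10^-4 / 0.120²)^(1/4) = (0.06250)^(1/4) = 0.5000.

0.50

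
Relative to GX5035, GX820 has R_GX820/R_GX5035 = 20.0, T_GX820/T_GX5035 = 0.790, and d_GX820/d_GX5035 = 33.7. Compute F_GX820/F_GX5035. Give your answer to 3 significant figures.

0.137

L_GX820/L_GX5035 = (R_GX820/R_GX5035)²(T_GX820/T_GX5035)⁴ = (20.0)² × (0.790)⁴ = 155.8.
F_GX820/F_GX5035 = (L_GX820/L_GX5035)/(d_GX820/d_GX5035)² = 155.8 / (33.7)² = 0.1372.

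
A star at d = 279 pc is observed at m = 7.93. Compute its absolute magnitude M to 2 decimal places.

M = m − 5 log₁₀(d/10 pc) = 7.93 − 5 log₁₀(279/10)
  = 7.93 − 5 × 1.446 = 7.93 − 7.23 = 0.70.

0.70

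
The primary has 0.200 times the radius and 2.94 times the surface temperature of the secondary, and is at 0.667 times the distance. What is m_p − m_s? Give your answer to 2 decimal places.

L_p/L_s = (0.200)²(2.94)⁴ = 2.988.
F_p/F_s = (L_p/L_s)/(d_p/d_s)² = 2.988/0.4449 = 6.717.
m_p − m_s = −2.5 log₁₀(6.717) = -2.07.

-2.07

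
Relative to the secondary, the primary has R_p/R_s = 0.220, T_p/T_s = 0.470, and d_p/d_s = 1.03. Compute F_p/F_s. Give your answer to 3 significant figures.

L_p/L_s = (R_p/R_s)²(T_p/T_s)⁴ = (0.220)² × (0.470)⁴ = 0.002362.
F_p/F_s = (L_p/L_s)/(d_p/d_s)² = 0.002362 / (1.03)² = 0.002226.

0.00223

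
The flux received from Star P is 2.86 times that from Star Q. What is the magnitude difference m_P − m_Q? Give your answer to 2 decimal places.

-1.14

m_P − m_Q = −2.5 log₁₀(F_P/F_Q) = −2.5 log₁₀(2.86) = −2.5 × (0.456) = -1.141.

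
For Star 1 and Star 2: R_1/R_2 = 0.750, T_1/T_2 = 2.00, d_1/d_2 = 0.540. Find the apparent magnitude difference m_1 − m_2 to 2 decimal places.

L_1/L_2 = (0.750)²(2.00)⁴ = 9.000.
F_1/F_2 = (L_1/L_2)/(d_1/d_2)² = 9.000/0.2916 = 30.86.
m_1 − m_2 = −2.5 log₁₀(30.86) = -3.72.

-3.72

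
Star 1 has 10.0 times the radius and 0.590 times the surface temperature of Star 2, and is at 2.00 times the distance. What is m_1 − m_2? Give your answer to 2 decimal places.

-1.20

L_1/L_2 = (10.0)²(0.590)⁴ = 12.12.
F_1/F_2 = (L_1/L_2)/(d_1/d_2)² = 12.12/4.000 = 3.029.
m_1 − m_2 = −2.5 log₁₀(3.029) = -1.20.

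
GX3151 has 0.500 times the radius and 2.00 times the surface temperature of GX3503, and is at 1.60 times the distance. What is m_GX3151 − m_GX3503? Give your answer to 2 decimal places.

L_GX3151/L_GX3503 = (0.500)²(2.00)⁴ = 4.000.
F_GX3151/F_GX3503 = (L_GX3151/L_GX3503)/(d_GX3151/d_GX3503)² = 4.000/2.560 = 1.562.
m_GX3151 − m_GX3503 = −2.5 log₁₀(1.562) = -0.48.

-0.48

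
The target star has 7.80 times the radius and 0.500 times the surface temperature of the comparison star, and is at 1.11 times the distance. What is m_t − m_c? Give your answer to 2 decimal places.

-1.22

L_t/L_c = (7.80)²(0.500)⁴ = 3.802.
F_t/F_c = (L_t/L_c)/(d_t/d_c)² = 3.802/1.232 = 3.086.
m_t − m_c = −2.5 log₁₀(3.086) = -1.22.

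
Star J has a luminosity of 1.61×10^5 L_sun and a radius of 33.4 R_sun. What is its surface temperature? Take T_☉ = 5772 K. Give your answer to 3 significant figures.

T/T_☉ = (L/L_☉)^(1/4) / (R/R_☉)^(1/2)
T = 5772 × (1.61×10^5)^(1/4) / √(33.4) = 5772 × 20.03 / 5.779 = 2.001×10^4 K.

2.00×10^4 K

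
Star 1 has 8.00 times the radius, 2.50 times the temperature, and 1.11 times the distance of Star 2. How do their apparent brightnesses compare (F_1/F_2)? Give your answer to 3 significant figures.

2.03×10^3

L_1/L_2 = (R_1/R_2)²(T_1/T_2)⁴ = (8.00)² × (2.50)⁴ = 2500.
F_1/F_2 = (L_1/L_2)/(d_1/d_2)² = 2500 / (1.11)² = 2029.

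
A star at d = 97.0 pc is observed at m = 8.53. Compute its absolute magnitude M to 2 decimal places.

3.60

M = m − 5 log₁₀(d/10 pc) = 8.53 − 5 log₁₀(97.0/10)
  = 8.53 − 5 × 0.987 = 8.53 − 4.93 = 3.60.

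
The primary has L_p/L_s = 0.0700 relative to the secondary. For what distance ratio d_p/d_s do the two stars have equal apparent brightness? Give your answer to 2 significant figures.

0.26

Equal flux requires L_p/d_p² = L_s/d_s², so d_p/d_s = √(L_p/L_s)
= √(0.0700) = 0.2646.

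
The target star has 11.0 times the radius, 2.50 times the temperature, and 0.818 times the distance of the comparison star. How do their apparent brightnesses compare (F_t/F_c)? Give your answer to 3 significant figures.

L_t/L_c = (R_t/R_c)²(T_t/T_c)⁴ = (11.0)² × (2.50)⁴ = 4727.
F_t/F_c = (L_t/L_c)/(d_t/d_c)² = 4727 / (0.818)² = 7064.

7.06×10^3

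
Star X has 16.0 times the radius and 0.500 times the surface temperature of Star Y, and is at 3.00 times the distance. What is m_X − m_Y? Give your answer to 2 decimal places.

L_X/L_Y = (16.0)²(0.500)⁴ = 16.00.
F_X/F_Y = (L_X/L_Y)/(d_X/d_Y)² = 16.00/9.000 = 1.778.
m_X − m_Y = −2.5 log₁₀(1.778) = -0.62.

-0.62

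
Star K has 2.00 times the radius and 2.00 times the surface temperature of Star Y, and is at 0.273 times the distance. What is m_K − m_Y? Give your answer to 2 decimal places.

-7.33

L_K/L_Y = (2.00)²(2.00)⁴ = 64.00.
F_K/F_Y = (L_K/L_Y)/(d_K/d_Y)² = 64.00/0.07453 = 858.7.
m_K − m_Y = −2.5 log₁₀(858.7) = -7.33.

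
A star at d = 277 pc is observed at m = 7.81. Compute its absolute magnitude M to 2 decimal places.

0.60

M = m − 5 log₁₀(d/10 pc) = 7.81 − 5 log₁₀(277/10)
  = 7.81 − 5 × 1.442 = 7.81 − 7.21 = 0.60.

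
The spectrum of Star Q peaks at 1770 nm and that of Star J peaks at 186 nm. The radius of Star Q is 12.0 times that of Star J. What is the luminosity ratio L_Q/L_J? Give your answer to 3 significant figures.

Wien's law gives T ∝ 1/λ_max, so T_Q/T_J = λ_J/λ_Q = 186/1770 = 0.1051.
Then L ∝ R²T⁴ gives L_Q/L_J = (12.0)² × (0.1051)⁴ = 144.0 × 1.219×10^-4 = 0.01756.

0.0176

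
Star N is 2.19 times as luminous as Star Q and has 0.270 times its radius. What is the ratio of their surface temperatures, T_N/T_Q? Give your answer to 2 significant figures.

2.3

L ∝ R²T⁴ gives T ∝ (L/R²)^(1/4), so
T_N/T_Q = (2.19 / 0.270²)^(1/4) = (30.04)^(1/4) = 2.341.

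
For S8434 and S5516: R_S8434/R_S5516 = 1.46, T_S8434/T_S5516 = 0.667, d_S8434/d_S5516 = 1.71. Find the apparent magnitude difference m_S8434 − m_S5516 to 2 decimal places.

2.10

L_S8434/L_S5516 = (1.46)²(0.667)⁴ = 0.4219.
F_S8434/F_S5516 = (L_S8434/L_S5516)/(d_S8434/d_S5516)² = 0.4219/2.924 = 0.1443.
m_S8434 − m_S5516 = −2.5 log₁₀(0.1443) = 2.10.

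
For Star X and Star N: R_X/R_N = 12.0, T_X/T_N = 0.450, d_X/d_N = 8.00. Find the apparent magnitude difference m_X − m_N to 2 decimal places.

L_X/L_N = (12.0)²(0.450)⁴ = 5.905.
F_X/F_N = (L_X/L_N)/(d_X/d_N)² = 5.905/64.00 = 0.09226.
m_X − m_N = −2.5 log₁₀(0.09226) = 2.59.

2.59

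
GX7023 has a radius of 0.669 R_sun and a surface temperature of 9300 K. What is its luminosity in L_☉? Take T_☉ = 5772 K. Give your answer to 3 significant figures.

3.02 L_☉

L/L_☉ = (R/R_☉)² (T/T_☉)⁴ = (0.669)² × (9300/5772)⁴
       = 0.4476 × (1.611)⁴ = 0.4476 × 6.739 = 3.016.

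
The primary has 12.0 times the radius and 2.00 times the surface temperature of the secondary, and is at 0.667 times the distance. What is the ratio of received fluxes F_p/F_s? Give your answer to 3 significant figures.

L_p/L_s = (R_p/R_s)²(T_p/T_s)⁴ = (12.0)² × (2.00)⁴ = 2304.
F_p/F_s = (L_p/L_s)/(d_p/d_s)² = 2304 / (0.667)² = 5179.

5.18×10^3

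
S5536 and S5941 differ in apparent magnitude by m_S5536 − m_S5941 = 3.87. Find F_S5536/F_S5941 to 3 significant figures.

0.0283

F_S5536/F_S5941 = 10^(−(m_S5536 − m_S5941)/2.5) = 10^(-3.87/2.5) = 10^-1.548 = 0.02831.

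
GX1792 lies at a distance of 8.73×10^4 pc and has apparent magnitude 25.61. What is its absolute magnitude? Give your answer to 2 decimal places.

M = m − 5 log₁₀(d/10 pc) = 25.61 − 5 log₁₀(8.73×10^4/10)
  = 25.61 − 5 × 3.941 = 25.61 − 19.71 = 5.90.

5.90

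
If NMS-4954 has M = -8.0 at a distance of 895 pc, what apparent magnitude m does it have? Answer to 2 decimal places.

1.76

m = M + 5 log₁₀(d/10 pc) = -8.0 + 5 log₁₀(895/10)
  = -8.0 + 5 × 1.952 = -8.0 + 9.76 = 1.76.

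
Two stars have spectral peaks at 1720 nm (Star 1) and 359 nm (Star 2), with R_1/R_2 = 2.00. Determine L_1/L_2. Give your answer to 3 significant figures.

0.00759

Wien's law gives T ∝ 1/λ_max, so T_1/T_2 = λ_2/λ_1 = 359/1720 = 0.2087.
Then L ∝ R²T⁴ gives L_1/L_2 = (2.00)² × (0.2087)⁴ = 4.000 × 0.001898 = 0.007591.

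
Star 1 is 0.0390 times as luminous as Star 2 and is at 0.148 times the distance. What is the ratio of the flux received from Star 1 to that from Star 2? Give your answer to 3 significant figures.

1.78

F = L/(4πd²), so F_1/F_2 = (L_1/L_2) / (d_1/d_2)²
= 0.0390 / (0.148)² = 0.0390 / 0.02190 = 1.780.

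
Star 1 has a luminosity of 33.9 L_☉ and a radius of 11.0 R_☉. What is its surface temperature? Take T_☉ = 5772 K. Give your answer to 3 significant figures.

4.20×10^3 K

T/T_☉ = (L/L_☉)^(1/4) / (R/R_☉)^(1/2)
T = 5772 × (33.9)^(1/4) / √(11.0) = 5772 × 2.413 / 3.317 = 4199 K.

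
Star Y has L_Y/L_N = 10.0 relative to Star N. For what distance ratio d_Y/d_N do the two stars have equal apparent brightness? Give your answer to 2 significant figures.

3.2

Equal flux requires L_Y/d_Y² = L_N/d_N², so d_Y/d_N = √(L_Y/L_N)
= √(10.0) = 3.162.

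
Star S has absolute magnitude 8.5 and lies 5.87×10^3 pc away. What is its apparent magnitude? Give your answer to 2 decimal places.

m = M + 5 log₁₀(d/10 pc) = 8.5 + 5 log₁₀(5.87×10^3/10)
  = 8.5 + 5 × 2.769 = 8.5 + 13.84 = 22.34.

22.34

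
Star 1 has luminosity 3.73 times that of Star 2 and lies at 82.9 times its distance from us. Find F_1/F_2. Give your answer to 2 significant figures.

F = L/(4πd²), so F_1/F_2 = (L_1/L_2) / (d_1/d_2)²
= 3.73 / (82.9)² = 3.73 / 6872 = 5.427×10^-4.

5.4×10^-4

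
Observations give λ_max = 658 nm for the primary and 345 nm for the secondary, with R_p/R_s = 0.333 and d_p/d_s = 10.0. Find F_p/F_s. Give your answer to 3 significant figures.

8.38×10^-5

Wien's law: T_p/T_s = λ_s/λ_p = 345/658 = 0.5243.
L_p/L_s = (R_p/R_s)²(T_p/T_s)⁴ = (0.333)²(0.5243)⁴ = 0.008380.
F_p/F_s = (L_p/L_s)/(d_p/d_s)² = 0.008380/(10.0)² = 8.380×10^-5.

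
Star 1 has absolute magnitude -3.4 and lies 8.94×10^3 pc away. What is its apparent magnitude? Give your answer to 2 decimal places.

m = M + 5 log₁₀(d/10 pc) = -3.4 + 5 log₁₀(8.94×10^3/10)
  = -3.4 + 5 × 2.951 = -3.4 + 14.76 = 11.36.

11.36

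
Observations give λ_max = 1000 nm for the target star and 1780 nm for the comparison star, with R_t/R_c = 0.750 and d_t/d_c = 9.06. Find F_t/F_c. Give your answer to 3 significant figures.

Wien's law: T_t/T_c = λ_c/λ_t = 1780/1000 = 1.780.
L_t/L_c = (R_t/R_c)²(T_t/T_c)⁴ = (0.750)²(1.780)⁴ = 5.647.
F_t/F_c = (L_t/L_c)/(d_t/d_c)² = 5.647/(9.06)² = 0.06879.

0.0688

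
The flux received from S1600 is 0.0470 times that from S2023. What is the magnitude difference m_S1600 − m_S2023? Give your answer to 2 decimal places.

3.32

m_S1600 − m_S2023 = −2.5 log₁₀(F_S1600/F_S2023) = −2.5 log₁₀(0.0470) = −2.5 × (-1.328) = 3.320.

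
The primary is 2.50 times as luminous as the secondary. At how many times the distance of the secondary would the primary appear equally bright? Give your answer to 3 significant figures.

Equal flux requires L_p/d_p² = L_s/d_s², so d_p/d_s = √(L_p/L_s)
= √(2.50) = 1.581.

1.58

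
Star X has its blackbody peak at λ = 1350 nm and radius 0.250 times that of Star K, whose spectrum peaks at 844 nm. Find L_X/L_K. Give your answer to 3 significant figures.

Wien's law gives T ∝ 1/λ_max, so T_X/T_K = λ_K/λ_X = 844/1350 = 0.6252.
Then L ∝ R²T⁴ gives L_X/L_K = (0.250)² × (0.6252)⁴ = 0.06250 × 0.1528 = 0.009548.

0.00955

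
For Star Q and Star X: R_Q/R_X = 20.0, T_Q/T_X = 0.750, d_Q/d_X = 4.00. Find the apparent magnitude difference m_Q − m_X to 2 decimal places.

L_Q/L_X = (20.0)²(0.750)⁴ = 126.6.
F_Q/F_X = (L_Q/L_X)/(d_Q/d_X)² = 126.6/16.00 = 7.910.
m_Q − m_X = −2.5 log₁₀(7.910) = -2.25.

-2.25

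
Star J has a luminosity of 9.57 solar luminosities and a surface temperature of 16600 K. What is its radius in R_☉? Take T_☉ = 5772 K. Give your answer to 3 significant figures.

0.374 R_☉

R/R_☉ = √(L/L_☉) / (T/T_☉)² = √(9.57) / (2.876)²
       = 3.094 / 8.271 = 0.3740.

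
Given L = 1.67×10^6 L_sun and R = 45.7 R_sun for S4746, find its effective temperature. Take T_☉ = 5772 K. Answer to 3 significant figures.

3.07×10^4 K

T/T_☉ = (L/L_☉)^(1/4) / (R/R_☉)^(1/2)
T = 5772 × (1.67×10^6)^(1/4) / √(45.7) = 5772 × 35.95 / 6.760 = 3.069×10^4 K.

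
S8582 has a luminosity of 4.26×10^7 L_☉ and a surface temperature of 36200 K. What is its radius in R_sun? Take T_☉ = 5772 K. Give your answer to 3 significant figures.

R/R_☉ = √(L/L_☉) / (T/T_☉)² = √(4.26×10^7) / (6.272)²
       = 6527 / 39.33 = 165.9.

166 R_sun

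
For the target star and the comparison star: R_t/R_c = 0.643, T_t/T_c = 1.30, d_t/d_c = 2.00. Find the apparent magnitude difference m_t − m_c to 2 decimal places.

1.32

L_t/L_c = (0.643)²(1.30)⁴ = 1.181.
F_t/F_c = (L_t/L_c)/(d_t/d_c)² = 1.181/4.000 = 0.2952.
m_t − m_c = −2.5 log₁₀(0.2952) = 1.32.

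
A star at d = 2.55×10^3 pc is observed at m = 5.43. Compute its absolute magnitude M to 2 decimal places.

M = m − 5 log₁₀(d/10 pc) = 5.43 − 5 log₁₀(2.55×10^3/10)
  = 5.43 − 5 × 2.407 = 5.43 − 12.03 = -6.60.

-6.60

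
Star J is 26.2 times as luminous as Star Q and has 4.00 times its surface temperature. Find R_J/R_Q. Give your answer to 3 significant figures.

L ∝ R²T⁴ gives R ∝ √L / T², so
R_J/R_Q = √(26.2) / (4.00)² = 5.119 / 16.00 = 0.3199.

0.320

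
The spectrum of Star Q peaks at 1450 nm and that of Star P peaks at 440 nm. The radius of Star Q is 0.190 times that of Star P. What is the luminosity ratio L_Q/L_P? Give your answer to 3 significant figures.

3.06×10^-4

Wien's law gives T ∝ 1/λ_max, so T_Q/T_P = λ_P/λ_Q = 440/1450 = 0.3034.
Then L ∝ R²T⁴ gives L_Q/L_P = (0.190)² × (0.3034)⁴ = 0.03610 × 0.008479 = 3.061×10^-4.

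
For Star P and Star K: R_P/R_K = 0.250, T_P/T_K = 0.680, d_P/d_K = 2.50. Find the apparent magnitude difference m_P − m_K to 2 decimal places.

6.67

L_P/L_K = (0.250)²(0.680)⁴ = 0.01336.
F_P/F_K = (L_P/L_K)/(d_P/d_K)² = 0.01336/6.250 = 0.002138.
m_P − m_K = −2.5 log₁₀(0.002138) = 6.67.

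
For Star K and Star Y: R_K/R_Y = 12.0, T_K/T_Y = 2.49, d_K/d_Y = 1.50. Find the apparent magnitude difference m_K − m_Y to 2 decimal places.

-8.48

L_K/L_Y = (12.0)²(2.49)⁴ = 5536.
F_K/F_Y = (L_K/L_Y)/(d_K/d_Y)² = 5536/2.250 = 2460.
m_K − m_Y = −2.5 log₁₀(2460) = -8.48.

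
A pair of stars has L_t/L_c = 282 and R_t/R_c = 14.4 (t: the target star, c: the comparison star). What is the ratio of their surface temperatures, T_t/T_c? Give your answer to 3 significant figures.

L ∝ R²T⁴ gives T ∝ (L/R²)^(1/4), so
T_t/T_c = (282 / 14.4²)^(1/4) = (1.360)^(1/4) = 1.080.

1.08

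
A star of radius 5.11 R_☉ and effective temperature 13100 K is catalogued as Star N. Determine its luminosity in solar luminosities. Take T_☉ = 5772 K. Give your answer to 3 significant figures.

693 solar luminosities

L/L_☉ = (R/R_☉)² (T/T_☉)⁴ = (5.11)² × (13100/5772)⁴
       = 26.11 × (2.270)⁴ = 26.11 × 26.53 = 692.8.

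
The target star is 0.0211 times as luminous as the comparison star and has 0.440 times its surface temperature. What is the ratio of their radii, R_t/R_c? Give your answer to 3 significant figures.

L ∝ R²T⁴ gives R ∝ √L / T², so
R_t/R_c = √(0.0211) / (0.440)² = 0.1453 / 0.1936 = 0.7503.

0.750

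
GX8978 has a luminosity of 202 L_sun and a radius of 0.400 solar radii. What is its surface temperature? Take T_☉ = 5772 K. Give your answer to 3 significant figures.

T/T_☉ = (L/L_☉)^(1/4) / (R/R_☉)^(1/2)
T = 5772 × (202)^(1/4) / √(0.400) = 5772 × 3.770 / 0.6325 = 3.441×10^4 K.

3.44×10^4 K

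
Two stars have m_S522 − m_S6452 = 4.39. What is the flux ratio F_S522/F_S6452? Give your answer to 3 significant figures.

0.0175

F_S522/F_S6452 = 10^(−(m_S522 − m_S6452)/2.5) = 10^(-4.39/2.5) = 10^-1.756 = 0.01754.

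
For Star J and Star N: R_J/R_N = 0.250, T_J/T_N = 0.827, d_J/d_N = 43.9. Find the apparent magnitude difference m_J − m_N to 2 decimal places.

12.05

L_J/L_N = (0.250)²(0.827)⁴ = 0.02923.
F_J/F_N = (L_J/L_N)/(d_J/d_N)² = 0.02923/1927 = 1.517×10^-5.
m_J − m_N = −2.5 log₁₀(1.517×10^-5) = 12.05.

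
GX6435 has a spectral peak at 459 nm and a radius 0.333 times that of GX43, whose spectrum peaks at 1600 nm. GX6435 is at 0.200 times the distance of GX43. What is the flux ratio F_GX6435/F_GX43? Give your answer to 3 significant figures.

Wien's law: T_GX6435/T_GX43 = λ_GX43/λ_GX6435 = 1600/459 = 3.486.
L_GX6435/L_GX43 = (R_GX6435/R_GX43)²(T_GX6435/T_GX43)⁴ = (0.333)²(3.486)⁴ = 16.37.
F_GX6435/F_GX43 = (L_GX6435/L_GX43)/(d_GX6435/d_GX43)² = 16.37/(0.200)² = 409.3.

409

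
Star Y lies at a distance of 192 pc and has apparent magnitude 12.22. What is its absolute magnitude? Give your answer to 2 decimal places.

5.80

M = m − 5 log₁₀(d/10 pc) = 12.22 − 5 log₁₀(192/10)
  = 12.22 − 5 × 1.283 = 12.22 − 6.42 = 5.80.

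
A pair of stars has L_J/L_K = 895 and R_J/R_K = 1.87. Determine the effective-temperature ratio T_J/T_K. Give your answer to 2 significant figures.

L ∝ R²T⁴ gives T ∝ (L/R²)^(1/4), so
T_J/T_K = (895 / 1.87²)^(1/4) = (255.9)^(1/4) = 4.000.

4.0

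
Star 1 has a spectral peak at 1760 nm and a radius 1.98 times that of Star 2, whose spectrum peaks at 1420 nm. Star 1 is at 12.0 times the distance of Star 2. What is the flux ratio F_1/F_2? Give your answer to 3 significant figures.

0.0115

Wien's law: T_1/T_2 = λ_2/λ_1 = 1420/1760 = 0.8068.
L_1/L_2 = (R_1/R_2)²(T_1/T_2)⁴ = (1.98)²(0.8068)⁴ = 1.661.
F_1/F_2 = (L_1/L_2)/(d_1/d_2)² = 1.661/(12.0)² = 0.01154.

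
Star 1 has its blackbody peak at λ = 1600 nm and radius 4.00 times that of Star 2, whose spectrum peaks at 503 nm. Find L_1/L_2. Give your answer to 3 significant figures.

0.156

Wien's law gives T ∝ 1/λ_max, so T_1/T_2 = λ_2/λ_1 = 503/1600 = 0.3144.
Then L ∝ R²T⁴ gives L_1/L_2 = (4.00)² × (0.3144)⁴ = 16.00 × 0.009768 = 0.1563.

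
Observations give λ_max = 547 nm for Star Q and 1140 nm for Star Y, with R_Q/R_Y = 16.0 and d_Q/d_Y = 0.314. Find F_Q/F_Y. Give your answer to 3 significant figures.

Wien's law: T_Q/T_Y = λ_Y/λ_Q = 1140/547 = 2.084.
L_Q/L_Y = (R_Q/R_Y)²(T_Q/T_Y)⁴ = (16.0)²(2.084)⁴ = 4830.
F_Q/F_Y = (L_Q/L_Y)/(d_Q/d_Y)² = 4830/(0.314)² = 4.898×10^4.

4.90×10^4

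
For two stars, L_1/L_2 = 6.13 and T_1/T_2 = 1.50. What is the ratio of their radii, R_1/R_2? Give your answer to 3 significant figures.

1.10

L ∝ R²T⁴ gives R ∝ √L / T², so
R_1/R_2 = √(6.13) / (1.50)² = 2.476 / 2.250 = 1.100.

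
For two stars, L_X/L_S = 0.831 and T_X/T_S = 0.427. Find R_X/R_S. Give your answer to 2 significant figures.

L ∝ R²T⁴ gives R ∝ √L / T², so
R_X/R_S = √(0.831) / (0.427)² = 0.9116 / 0.1823 = 5.000.

5.0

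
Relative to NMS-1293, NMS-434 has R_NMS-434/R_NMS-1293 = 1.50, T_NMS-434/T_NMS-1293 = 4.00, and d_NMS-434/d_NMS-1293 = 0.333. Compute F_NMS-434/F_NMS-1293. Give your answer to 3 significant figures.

5.19×10^3

L_NMS-434/L_NMS-1293 = (R_NMS-434/R_NMS-1293)²(T_NMS-434/T_NMS-1293)⁴ = (1.50)² × (4.00)⁴ = 576.0.
F_NMS-434/F_NMS-1293 = (L_NMS-434/L_NMS-1293)/(d_NMS-434/d_NMS-1293)² = 576.0 / (0.333)² = 5194.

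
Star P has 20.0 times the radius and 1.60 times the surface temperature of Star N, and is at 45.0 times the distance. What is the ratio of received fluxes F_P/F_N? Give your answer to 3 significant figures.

L_P/L_N = (R_P/R_N)²(T_P/T_N)⁴ = (20.0)² × (1.60)⁴ = 2621.
F_P/F_N = (L_P/L_N)/(d_P/d_N)² = 2621 / (45.0)² = 1.295.

1.29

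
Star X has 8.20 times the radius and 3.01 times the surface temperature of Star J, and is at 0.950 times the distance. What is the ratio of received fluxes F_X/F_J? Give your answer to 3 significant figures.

L_X/L_J = (R_X/R_J)²(T_X/T_J)⁴ = (8.20)² × (3.01)⁴ = 5519.
F_X/F_J = (L_X/L_J)/(d_X/d_J)² = 5519 / (0.950)² = 6116.

6.12×10^3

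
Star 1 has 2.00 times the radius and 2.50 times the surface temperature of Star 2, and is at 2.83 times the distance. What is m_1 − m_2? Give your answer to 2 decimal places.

-3.23

L_1/L_2 = (2.00)²(2.50)⁴ = 156.2.
F_1/F_2 = (L_1/L_2)/(d_1/d_2)² = 156.2/8.009 = 19.51.
m_1 − m_2 = −2.5 log₁₀(19.51) = -3.23.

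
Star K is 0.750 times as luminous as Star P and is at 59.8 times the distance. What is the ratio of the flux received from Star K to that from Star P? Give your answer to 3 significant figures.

2.10×10^-4

F = L/(4πd²), so F_K/F_P = (L_K/L_P) / (d_K/d_P)²
= 0.750 / (59.8)² = 0.750 / 3576 = 2.097×10^-4.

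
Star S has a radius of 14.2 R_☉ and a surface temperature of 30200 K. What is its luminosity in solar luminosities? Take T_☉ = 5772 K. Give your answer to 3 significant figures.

1.51×10^5 solar luminosities

L/L_☉ = (R/R_☉)² (T/T_☉)⁴ = (14.2)² × (30200/5772)⁴
       = 201.6 × (5.232)⁴ = 201.6 × 749.4 = 1.511×10^5.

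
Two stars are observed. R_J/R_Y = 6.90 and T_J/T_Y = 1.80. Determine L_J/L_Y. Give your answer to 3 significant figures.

500

From the Stefan–Boltzmann law, L ∝ R²T⁴, so
L_J/L_Y = (R_J/R_Y)² (T_J/T_Y)⁴ = (6.90)² × (1.80)⁴ = 47.61 × 10.50 = 499.8.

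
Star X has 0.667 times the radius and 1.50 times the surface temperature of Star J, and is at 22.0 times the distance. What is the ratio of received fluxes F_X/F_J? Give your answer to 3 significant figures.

0.00465

L_X/L_J = (R_X/R_J)²(T_X/T_J)⁴ = (0.667)² × (1.50)⁴ = 2.252.
F_X/F_J = (L_X/L_J)/(d_X/d_J)² = 2.252 / (22.0)² = 0.004653.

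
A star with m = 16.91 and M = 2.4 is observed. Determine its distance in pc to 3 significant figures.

7.98×10^3 pc

m − M = 5 log₁₀(d/10 pc)
16.91 − (2.4) = 14.51 = 5 log₁₀(d/10)
d = 10 × 10^(14.51/5) = 10 × 10^2.902 = 7980 pc.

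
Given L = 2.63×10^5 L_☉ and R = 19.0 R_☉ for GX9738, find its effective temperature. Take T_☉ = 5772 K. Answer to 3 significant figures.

T/T_☉ = (L/L_☉)^(1/4) / (R/R_☉)^(1/2)
T = 5772 × (2.63×10^5)^(1/4) / √(19.0) = 5772 × 22.65 / 4.359 = 2.999×10^4 K.

3.00×10^4 K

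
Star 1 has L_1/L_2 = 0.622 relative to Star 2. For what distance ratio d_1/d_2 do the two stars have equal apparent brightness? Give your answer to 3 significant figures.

0.789

Equal flux requires L_1/d_1² = L_2/d_2², so d_1/d_2 = √(L_1/L_2)
= √(0.622) = 0.7887.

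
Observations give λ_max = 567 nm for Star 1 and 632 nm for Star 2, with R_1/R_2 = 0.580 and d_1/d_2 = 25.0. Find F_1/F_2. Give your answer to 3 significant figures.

8.31×10^-4

Wien's law: T_1/T_2 = λ_2/λ_1 = 632/567 = 1.115.
L_1/L_2 = (R_1/R_2)²(T_1/T_2)⁴ = (0.580)²(1.115)⁴ = 0.5193.
F_1/F_2 = (L_1/L_2)/(d_1/d_2)² = 0.5193/(25.0)² = 8.308×10^-4.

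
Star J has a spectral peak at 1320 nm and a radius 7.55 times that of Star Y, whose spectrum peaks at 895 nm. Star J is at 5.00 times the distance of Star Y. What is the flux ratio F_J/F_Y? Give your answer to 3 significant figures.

Wien's law: T_J/T_Y = λ_Y/λ_J = 895/1320 = 0.6780.
L_J/L_Y = (R_J/R_Y)²(T_J/T_Y)⁴ = (7.55)²(0.6780)⁴ = 12.05.
F_J/F_Y = (L_J/L_Y)/(d_J/d_Y)² = 12.05/(5.00)² = 0.4819.

0.482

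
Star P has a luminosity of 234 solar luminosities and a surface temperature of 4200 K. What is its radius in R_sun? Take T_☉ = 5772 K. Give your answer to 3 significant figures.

R/R_☉ = √(L/L_☉) / (T/T_☉)² = √(234) / (0.7277)²
       = 15.30 / 0.5295 = 28.89.

28.9 R_sun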